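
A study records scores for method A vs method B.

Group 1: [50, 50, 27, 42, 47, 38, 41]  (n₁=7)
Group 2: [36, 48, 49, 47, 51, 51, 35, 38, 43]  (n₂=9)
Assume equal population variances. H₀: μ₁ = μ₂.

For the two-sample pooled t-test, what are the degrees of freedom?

degrees of freedom = 14

df = n₁ + n₂ − 2 = 7 + 9 − 2 = 14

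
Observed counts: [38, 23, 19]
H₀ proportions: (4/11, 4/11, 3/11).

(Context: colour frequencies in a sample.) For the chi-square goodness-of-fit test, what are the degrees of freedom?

degrees of freedom = 2

df = k − 1 = 3 − 1 = 2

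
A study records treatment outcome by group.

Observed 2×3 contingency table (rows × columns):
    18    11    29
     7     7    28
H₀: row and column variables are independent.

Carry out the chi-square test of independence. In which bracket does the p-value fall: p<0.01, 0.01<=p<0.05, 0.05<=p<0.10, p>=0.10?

p-value bracket: p>=0.10

Row totals [58, 42], col totals [25, 18, 57], n=100
χ² = (18−14.50)²/14.50 + (11−10.44)²/10.44 + (29−33.06)²/33.06 + (7−10.50)²/10.50 + (7−7.56)²/7.56 + (28−23.94)²/23.94 = 3.2701
df = 2
p-value (upper-tail) = 0.19494
→ bracket: p>=0.10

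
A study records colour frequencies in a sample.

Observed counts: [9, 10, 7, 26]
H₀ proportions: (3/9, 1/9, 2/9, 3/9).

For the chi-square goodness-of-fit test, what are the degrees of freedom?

df = k − 1 = 4 − 1 = 3

degrees of freedom = 3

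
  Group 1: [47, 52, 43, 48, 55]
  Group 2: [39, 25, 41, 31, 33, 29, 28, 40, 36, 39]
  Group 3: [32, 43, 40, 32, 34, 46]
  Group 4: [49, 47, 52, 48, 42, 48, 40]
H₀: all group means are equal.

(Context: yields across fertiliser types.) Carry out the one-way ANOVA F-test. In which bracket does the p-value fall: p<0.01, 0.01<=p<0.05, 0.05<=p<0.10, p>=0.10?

p-value bracket: p<0.01

Group means [49.00, 34.10, 37.83, 46.57], grand mean 40.679
SSB = Σnᵢ(x̄ᵢ−x̄)² = 1070.660; SSW = ΣΣ(x−x̄ᵢ)² = 661.448
MSB = 1070.660/3 = 356.8865; MSW = 661.448/24 = 27.5603
F = MSB/MSW = 12.9493
df = (3, 24)
p-value (upper-tail) = 0.00003
→ bracket: p<0.01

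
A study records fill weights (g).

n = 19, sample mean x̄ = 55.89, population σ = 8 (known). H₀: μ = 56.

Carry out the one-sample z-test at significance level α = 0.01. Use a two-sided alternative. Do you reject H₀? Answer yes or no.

SE = σ/√n = 8/√19 = 1.8353
z = (x̄−μ₀)/SE = (55.89−56)/1.8353 = -0.0599
p-value (two-sided) = 0.95221
At α=0.01: p ≥ α → fail to reject H₀

reject H₀: no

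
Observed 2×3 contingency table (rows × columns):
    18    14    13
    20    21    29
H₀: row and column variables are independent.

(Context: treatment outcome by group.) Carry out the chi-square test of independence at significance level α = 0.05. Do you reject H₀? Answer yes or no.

reject H₀: no

Row totals [45, 70], col totals [38, 35, 42], n=115
χ² = (18−14.87)²/14.87 + (14−13.70)²/13.70 + (13−16.43)²/16.43 + (20−23.13)²/23.13 + (21−21.30)²/21.30 + (29−25.57)²/25.57 = 2.2731
df = 2
p-value (upper-tail) = 0.32092
At α=0.05: p ≥ α → fail to reject H₀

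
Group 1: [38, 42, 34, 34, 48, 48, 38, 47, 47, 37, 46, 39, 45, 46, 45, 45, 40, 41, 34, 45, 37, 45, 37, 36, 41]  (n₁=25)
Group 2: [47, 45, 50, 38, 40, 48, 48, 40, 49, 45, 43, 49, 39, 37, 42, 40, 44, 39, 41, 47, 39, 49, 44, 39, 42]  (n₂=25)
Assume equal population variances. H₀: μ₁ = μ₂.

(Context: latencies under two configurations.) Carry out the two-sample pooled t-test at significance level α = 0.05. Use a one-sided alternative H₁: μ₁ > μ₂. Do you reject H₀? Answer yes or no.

x̄₁=41.400, s₁=4.743, n₁=25
x̄₂=43.360, s₂=4.102, n₂=25
s_p² = [24·4.743² + 24·4.102²]/48 = 19.6617
SE = √(s_p²·(1/25+1/25)) = 1.2542
t = (41.400−43.360)/1.2542 = -1.5628
df = 48
p-value (one-sided, H₁ greater) = 0.93766
At α=0.05: p ≥ α → fail to reject H₀

reject H₀: no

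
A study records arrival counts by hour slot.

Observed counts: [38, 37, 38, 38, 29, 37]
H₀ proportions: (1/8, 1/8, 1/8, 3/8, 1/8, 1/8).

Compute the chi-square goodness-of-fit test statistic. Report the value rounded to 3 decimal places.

test statistic = 39.160

n = 217; E_i = n·p_i = [27.12, 27.12, 27.12, 81.38, 27.12, 27.12]
χ² = (38−27.12)²/27.12 + (37−27.12)²/27.12 + (38−27.12)²/27.12 + (38−81.38)²/81.38 + (29−27.12)²/27.12 + (37−27.12)²/27.12 = 39.1598
df = 5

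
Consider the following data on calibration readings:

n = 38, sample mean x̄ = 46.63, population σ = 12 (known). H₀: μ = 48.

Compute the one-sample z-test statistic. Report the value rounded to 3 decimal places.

SE = σ/√n = 12/√38 = 1.9467
z = (x̄−μ₀)/SE = (46.63−48)/1.9467 = -0.7038

test statistic = -0.704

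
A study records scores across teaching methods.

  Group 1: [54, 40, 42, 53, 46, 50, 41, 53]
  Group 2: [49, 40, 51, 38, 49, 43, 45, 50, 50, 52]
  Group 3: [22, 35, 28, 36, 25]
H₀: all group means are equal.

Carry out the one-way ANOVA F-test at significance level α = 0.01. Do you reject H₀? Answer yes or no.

Group means [47.38, 46.70, 29.20], grand mean 43.130
SSB = Σnᵢ(x̄ᵢ−x̄)² = 1241.834; SSW = ΣΣ(x−x̄ᵢ)² = 606.775
MSB = 1241.834/2 = 620.9168; MSW = 606.775/20 = 30.3387
F = MSB/MSW = 20.4661
df = (2, 20)
p-value (upper-tail) = 0.00001
At α=0.01: p < α → reject H₀

reject H₀: yes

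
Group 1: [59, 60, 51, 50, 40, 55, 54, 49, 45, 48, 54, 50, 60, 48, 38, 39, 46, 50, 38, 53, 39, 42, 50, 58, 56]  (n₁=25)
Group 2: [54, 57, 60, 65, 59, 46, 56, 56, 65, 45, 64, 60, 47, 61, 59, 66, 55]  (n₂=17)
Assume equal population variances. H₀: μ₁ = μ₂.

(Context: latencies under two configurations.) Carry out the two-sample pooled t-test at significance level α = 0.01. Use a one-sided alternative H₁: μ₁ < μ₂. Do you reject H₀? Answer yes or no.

reject H₀: yes

x̄₁=49.280, s₁=7.009, n₁=25
x̄₂=57.353, s₂=6.509, n₂=17
s_p² = [24·7.009² + 16·6.509²]/40 = 46.4231
SE = √(s_p²·(1/25+1/17)) = 2.1419
t = (49.280−57.353)/2.1419 = -3.7691
df = 40
p-value (one-sided, H₁ less) = 0.00026
At α=0.01: p < α → reject H₀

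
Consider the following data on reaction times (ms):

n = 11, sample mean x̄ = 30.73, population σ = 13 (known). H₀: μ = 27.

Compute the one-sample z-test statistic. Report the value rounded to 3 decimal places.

SE = σ/√n = 13/√11 = 3.9196
z = (x̄−μ₀)/SE = (30.73−27)/3.9196 = 0.9516

test statistic = 0.952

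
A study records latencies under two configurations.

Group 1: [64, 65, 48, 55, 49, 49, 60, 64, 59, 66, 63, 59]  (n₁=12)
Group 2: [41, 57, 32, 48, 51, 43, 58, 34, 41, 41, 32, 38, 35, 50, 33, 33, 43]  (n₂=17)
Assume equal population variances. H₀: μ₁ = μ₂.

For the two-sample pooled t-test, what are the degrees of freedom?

degrees of freedom = 27

df = n₁ + n₂ − 2 = 12 + 17 − 2 = 27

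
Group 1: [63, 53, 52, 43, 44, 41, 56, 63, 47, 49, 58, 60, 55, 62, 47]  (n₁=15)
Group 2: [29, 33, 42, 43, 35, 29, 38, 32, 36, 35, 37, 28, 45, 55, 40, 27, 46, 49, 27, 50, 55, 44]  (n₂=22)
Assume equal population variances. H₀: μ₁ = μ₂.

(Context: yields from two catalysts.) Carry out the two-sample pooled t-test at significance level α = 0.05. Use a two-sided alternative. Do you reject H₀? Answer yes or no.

reject H₀: yes

x̄₁=52.867, s₁=7.472, n₁=15
x̄₂=38.864, s₂=8.752, n₂=22
s_p² = [14·7.472² + 21·8.752²]/35 = 68.2950
SE = √(s_p²·(1/15+1/22)) = 2.7672
t = (52.867−38.864)/2.7672 = 5.0604
df = 35
p-value (two-sided) = 0.00001
At α=0.05: p < α → reject H₀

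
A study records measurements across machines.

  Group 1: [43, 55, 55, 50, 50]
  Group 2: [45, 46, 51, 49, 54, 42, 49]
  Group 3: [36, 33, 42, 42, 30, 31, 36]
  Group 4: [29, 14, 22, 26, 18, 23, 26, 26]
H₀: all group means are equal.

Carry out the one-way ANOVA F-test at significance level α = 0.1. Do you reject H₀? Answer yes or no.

Group means [50.60, 48.00, 35.71, 23.00], grand mean 37.889
SSB = Σnᵢ(x̄ᵢ−x̄)² = 3330.038; SSW = ΣΣ(x−x̄ᵢ)² = 504.629
MSB = 3330.038/3 = 1110.0127; MSW = 504.629/23 = 21.9404
F = MSB/MSW = 50.5922
df = (3, 23)
p-value (upper-tail) = 0.00000
At α=0.1: p < α → reject H₀

reject H₀: yes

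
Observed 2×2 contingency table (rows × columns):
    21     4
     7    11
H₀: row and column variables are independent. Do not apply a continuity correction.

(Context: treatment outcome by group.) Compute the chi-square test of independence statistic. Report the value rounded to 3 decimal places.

Row totals [25, 18], col totals [28, 15], n=43
χ² = (21−16.28)²/16.28 + (4−8.72)²/8.72 + (7−11.72)²/11.72 + (11−6.28)²/6.28 = 9.3756
df = 1

test statistic = 9.376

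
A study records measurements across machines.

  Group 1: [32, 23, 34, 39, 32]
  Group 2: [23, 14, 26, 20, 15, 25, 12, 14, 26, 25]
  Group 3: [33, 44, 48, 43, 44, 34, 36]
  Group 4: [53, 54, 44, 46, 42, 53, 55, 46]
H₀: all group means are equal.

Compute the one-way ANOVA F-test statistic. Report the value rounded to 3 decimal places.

test statistic = 43.309

Group means [32.00, 20.00, 40.29, 49.12], grand mean 34.500
SSB = Σnᵢ(x̄ᵢ−x̄)² = 4079.196; SSW = ΣΣ(x−x̄ᵢ)² = 816.304
MSB = 4079.196/3 = 1359.7321; MSW = 816.304/26 = 31.3963
F = MSB/MSW = 43.3087
df = (3, 26)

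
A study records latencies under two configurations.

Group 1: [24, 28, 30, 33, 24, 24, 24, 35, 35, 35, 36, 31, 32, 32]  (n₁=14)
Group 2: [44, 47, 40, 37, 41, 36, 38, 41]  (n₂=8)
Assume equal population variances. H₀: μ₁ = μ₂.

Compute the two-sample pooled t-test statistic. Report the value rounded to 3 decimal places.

x̄₁=30.214, s₁=4.611, n₁=14
x̄₂=40.500, s₂=3.665, n₂=8
s_p² = [13·4.611² + 7·3.665²]/20 = 18.5179
SE = √(s_p²·(1/14+1/8)) = 1.9072
t = (30.214−40.500)/1.9072 = -5.3931
df = 20

test statistic = -5.393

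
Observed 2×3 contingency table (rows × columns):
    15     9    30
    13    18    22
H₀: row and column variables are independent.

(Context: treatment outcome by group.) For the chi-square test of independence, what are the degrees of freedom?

df = (r−1)(c−1) = (2−1)·(3−1) = 2

degrees of freedom = 2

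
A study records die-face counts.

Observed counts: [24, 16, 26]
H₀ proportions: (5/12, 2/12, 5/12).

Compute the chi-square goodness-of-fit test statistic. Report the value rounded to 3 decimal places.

n = 66; E_i = n·p_i = [27.50, 11.00, 27.50]
χ² = (24−27.50)²/27.50 + (16−11.00)²/11.00 + (26−27.50)²/27.50 = 2.8000
df = 2

test statistic = 2.800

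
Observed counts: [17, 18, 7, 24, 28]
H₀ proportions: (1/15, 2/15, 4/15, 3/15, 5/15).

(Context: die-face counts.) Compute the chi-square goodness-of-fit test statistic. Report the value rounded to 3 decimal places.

n = 94; E_i = n·p_i = [6.27, 12.53, 25.07, 18.80, 31.33]
χ² = (17−6.27)²/6.27 + (18−12.53)²/12.53 + (7−25.07)²/25.07 + (24−18.80)²/18.80 + (28−31.33)²/31.33 = 35.5824
df = 4

test statistic = 35.582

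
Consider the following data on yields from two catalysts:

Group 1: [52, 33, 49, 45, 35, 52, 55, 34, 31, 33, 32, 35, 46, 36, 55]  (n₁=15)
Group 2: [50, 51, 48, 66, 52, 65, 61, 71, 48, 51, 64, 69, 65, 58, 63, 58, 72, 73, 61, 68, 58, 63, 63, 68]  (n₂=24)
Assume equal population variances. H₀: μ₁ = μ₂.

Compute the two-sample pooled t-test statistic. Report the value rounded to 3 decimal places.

x̄₁=41.533, s₁=9.219, n₁=15
x̄₂=61.083, s₂=7.723, n₂=24
s_p² = [14·9.219² + 23·7.723²]/37 = 69.2315
SE = √(s_p²·(1/15+1/24)) = 2.7386
t = (41.533−61.083)/2.7386 = -7.1386
df = 37

test statistic = -7.139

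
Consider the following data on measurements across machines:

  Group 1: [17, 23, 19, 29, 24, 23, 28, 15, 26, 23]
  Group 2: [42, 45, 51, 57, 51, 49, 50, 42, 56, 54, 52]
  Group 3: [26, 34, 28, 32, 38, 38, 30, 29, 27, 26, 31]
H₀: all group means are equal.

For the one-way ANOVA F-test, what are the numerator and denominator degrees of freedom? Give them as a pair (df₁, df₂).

k = 3 groups, N = 32 total
df = (k−1, N−k) = (3−1, 32−3) = (2, 29)

degrees of freedom = [2, 29]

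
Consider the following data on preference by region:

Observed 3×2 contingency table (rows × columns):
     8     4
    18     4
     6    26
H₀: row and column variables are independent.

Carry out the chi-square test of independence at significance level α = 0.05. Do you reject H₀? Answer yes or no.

Row totals [12, 22, 32], col totals [32, 34], n=66
χ² = (8−5.82)²/5.82 + (4−6.18)²/6.18 + (18−10.67)²/10.67 + (4−11.33)²/11.33 + (6−15.52)²/15.52 + (26−16.48)²/16.48 = 22.7027
df = 2
p-value (upper-tail) = 0.00001
At α=0.05: p < α → reject H₀

reject H₀: yes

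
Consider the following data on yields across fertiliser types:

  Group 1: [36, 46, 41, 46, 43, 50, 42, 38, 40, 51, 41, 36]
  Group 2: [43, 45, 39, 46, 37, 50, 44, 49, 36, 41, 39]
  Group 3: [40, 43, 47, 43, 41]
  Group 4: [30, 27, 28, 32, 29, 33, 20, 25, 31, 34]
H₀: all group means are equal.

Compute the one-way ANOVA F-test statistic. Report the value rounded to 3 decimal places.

Group means [42.50, 42.64, 42.80, 28.90], grand mean 39.000
SSB = Σnᵢ(x̄ᵢ−x̄)² = 1384.755; SSW = ΣΣ(x−x̄ᵢ)² = 673.245
MSB = 1384.755/3 = 461.5848; MSW = 673.245/34 = 19.8013
F = MSB/MSW = 23.3108
df = (3, 34)

test statistic = 23.311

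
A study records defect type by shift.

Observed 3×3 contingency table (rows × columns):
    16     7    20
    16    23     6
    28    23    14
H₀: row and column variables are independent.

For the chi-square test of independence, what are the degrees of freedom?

degrees of freedom = 4

df = (r−1)(c−1) = (3−1)·(3−1) = 4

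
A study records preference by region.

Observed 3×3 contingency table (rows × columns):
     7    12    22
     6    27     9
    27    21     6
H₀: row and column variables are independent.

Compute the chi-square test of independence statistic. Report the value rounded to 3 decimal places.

test statistic = 35.885

Row totals [41, 42, 54], col totals [40, 60, 37], n=137
χ² = (7−11.97)²/11.97 + (12−17.96)²/17.96 + (22−11.07)²/11.07 + (6−12.26)²/12.26 + (27−18.39)²/18.39 + (9−11.34)²/11.34 + (27−15.77)²/15.77 + (21−23.65)²/23.65 + (6−14.58)²/14.58 = 35.8847
df = 4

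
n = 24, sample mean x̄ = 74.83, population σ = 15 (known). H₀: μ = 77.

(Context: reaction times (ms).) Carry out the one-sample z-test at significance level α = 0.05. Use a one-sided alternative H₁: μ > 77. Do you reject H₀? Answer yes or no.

SE = σ/√n = 15/√24 = 3.0619
z = (x̄−μ₀)/SE = (74.83−77)/3.0619 = -0.7087
p-value (one-sided, H₁ greater) = 0.76075
At α=0.05: p ≥ α → fail to reject H₀

reject H₀: no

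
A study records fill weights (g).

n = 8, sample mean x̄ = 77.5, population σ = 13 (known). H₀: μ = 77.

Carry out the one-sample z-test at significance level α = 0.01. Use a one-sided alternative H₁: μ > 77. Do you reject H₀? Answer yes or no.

SE = σ/√n = 13/√8 = 4.5962
z = (x̄−μ₀)/SE = (77.5−77)/4.5962 = 0.1088
p-value (one-sided, H₁ greater) = 0.45669
At α=0.01: p ≥ α → fail to reject H₀

reject H₀: no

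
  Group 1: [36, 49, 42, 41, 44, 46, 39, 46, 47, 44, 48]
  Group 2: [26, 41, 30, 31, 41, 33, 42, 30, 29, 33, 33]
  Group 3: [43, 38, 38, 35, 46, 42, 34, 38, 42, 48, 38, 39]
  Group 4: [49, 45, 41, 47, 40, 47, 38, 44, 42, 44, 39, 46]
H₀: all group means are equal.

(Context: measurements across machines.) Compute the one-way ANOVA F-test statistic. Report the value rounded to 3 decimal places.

test statistic = 13.627

Group means [43.82, 33.55, 40.08, 43.50], grand mean 40.304
SSB = Σnᵢ(x̄ᵢ−x̄)² = 761.459; SSW = ΣΣ(x−x̄ᵢ)² = 782.280
MSB = 761.459/3 = 253.8196; MSW = 782.280/42 = 18.6257
F = MSB/MSW = 13.6274
df = (3, 42)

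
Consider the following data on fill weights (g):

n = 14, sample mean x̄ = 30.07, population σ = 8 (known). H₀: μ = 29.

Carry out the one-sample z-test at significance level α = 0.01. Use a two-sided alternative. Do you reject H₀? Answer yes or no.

reject H₀: no

SE = σ/√n = 8/√14 = 2.1381
z = (x̄−μ₀)/SE = (30.07−29)/2.1381 = 0.5004
p-value (two-sided) = 0.61676
At α=0.01: p ≥ α → fail to reject H₀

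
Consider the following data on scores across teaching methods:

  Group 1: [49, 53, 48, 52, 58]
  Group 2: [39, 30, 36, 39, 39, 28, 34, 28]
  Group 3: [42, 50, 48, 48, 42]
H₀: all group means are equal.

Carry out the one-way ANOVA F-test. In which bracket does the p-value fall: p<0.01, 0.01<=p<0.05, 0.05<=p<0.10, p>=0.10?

Group means [52.00, 34.12, 46.00], grand mean 42.389
SSB = Σnᵢ(x̄ᵢ−x̄)² = 1073.403; SSW = ΣΣ(x−x̄ᵢ)² = 284.875
MSB = 1073.403/2 = 536.7014; MSW = 284.875/15 = 18.9917
F = MSB/MSW = 28.2598
df = (2, 15)
p-value (upper-tail) = 0.00001
→ bracket: p<0.01

p-value bracket: p<0.01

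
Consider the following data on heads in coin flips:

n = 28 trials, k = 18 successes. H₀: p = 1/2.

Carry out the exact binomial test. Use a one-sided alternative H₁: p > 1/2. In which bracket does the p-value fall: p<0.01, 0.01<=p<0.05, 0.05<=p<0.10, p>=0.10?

p-value bracket: 0.05<=p<0.10

Exact binomial: n=28, k=18, p₀=1/2=0.5000
P(X≥18) from Σ C(n,i)·p₀^i·(1−p₀)^(n−i)
p-value (one-sided, H₁ greater) = 0.09247
→ bracket: 0.05<=p<0.10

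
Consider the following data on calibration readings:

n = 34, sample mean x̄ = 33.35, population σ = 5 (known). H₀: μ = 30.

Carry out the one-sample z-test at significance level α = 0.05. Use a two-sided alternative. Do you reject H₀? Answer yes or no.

reject H₀: yes

SE = σ/√n = 5/√34 = 0.8575
z = (x̄−μ₀)/SE = (33.35−30)/0.8575 = 3.9067
p-value (two-sided) = 0.00009
At α=0.05: p < α → reject H₀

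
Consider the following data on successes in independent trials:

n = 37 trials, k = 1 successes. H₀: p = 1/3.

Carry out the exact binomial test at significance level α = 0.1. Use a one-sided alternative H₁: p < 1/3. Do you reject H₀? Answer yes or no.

Exact binomial: n=37, k=1, p₀=1/3=0.3333
P(X≤1) from Σ C(n,i)·p₀^i·(1−p₀)^(n−i)
p-value (one-sided, H₁ less) = 0.00001
At α=0.1: p < α → reject H₀

reject H₀: yes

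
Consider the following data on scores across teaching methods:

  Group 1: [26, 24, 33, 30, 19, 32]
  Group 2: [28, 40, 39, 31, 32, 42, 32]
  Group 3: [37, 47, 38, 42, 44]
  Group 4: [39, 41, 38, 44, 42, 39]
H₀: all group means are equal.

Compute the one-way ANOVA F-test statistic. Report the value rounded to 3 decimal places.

Group means [27.33, 34.86, 41.60, 40.50], grand mean 35.792
SSB = Σnᵢ(x̄ᵢ−x̄)² = 737.068; SSW = ΣΣ(x−x̄ᵢ)² = 410.890
MSB = 737.068/3 = 245.6893; MSW = 410.890/20 = 20.5445
F = MSB/MSW = 11.9589
df = (3, 20)

test statistic = 11.959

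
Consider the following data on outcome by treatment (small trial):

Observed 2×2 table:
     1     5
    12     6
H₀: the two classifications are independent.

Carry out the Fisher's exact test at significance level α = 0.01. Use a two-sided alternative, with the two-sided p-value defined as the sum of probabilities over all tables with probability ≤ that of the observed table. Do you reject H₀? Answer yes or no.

reject H₀: no

Margins: r₁=6, r₂=18, c₁=13, c₂=11, n=24
p_obs = C(6,1)·C(18,12)/C(24,13); sum pmf over tables with pmf ≤ p_obs
p-value (two-sided) = 0.06080
At α=0.01: p ≥ α → fail to reject H₀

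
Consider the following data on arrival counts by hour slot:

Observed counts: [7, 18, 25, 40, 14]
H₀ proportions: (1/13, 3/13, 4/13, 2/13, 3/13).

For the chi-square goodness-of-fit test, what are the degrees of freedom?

df = k − 1 = 5 − 1 = 4

degrees of freedom = 4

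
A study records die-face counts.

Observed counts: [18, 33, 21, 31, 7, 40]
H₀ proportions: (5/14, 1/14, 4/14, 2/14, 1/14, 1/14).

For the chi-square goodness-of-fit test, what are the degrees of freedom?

degrees of freedom = 5

df = k − 1 = 6 − 1 = 5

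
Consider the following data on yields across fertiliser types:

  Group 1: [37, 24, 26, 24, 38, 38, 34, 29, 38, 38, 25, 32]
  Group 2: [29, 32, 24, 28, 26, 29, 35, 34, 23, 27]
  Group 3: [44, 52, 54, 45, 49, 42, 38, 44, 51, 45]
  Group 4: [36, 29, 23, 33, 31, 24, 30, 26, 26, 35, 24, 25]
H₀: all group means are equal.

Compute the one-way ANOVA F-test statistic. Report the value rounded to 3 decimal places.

Group means [31.92, 28.70, 46.40, 28.50], grand mean 33.545
SSB = Σnᵢ(x̄ᵢ−x̄)² = 2224.492; SSW = ΣΣ(x−x̄ᵢ)² = 984.417
MSB = 2224.492/3 = 741.4975; MSW = 984.417/40 = 24.6104
F = MSB/MSW = 30.1294
df = (3, 40)

test statistic = 30.129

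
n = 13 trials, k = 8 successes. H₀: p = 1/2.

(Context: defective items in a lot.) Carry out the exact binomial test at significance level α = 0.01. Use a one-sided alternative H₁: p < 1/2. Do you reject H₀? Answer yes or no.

reject H₀: no

Exact binomial: n=13, k=8, p₀=1/2=0.5000
P(X≤8) from Σ C(n,i)·p₀^i·(1−p₀)^(n−i)
p-value (one-sided, H₁ less) = 0.86658
At α=0.01: p ≥ α → fail to reject H₀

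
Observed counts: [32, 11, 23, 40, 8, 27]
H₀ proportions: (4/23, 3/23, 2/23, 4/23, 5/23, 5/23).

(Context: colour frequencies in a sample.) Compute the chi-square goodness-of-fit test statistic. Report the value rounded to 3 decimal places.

test statistic = 41.603

n = 141; E_i = n·p_i = [24.52, 18.39, 12.26, 24.52, 30.65, 30.65]
χ² = (32−24.52)²/24.52 + (11−18.39)²/18.39 + (23−12.26)²/12.26 + (40−24.52)²/24.52 + (8−30.65)²/30.65 + (27−30.65)²/30.65 = 41.6026
df = 5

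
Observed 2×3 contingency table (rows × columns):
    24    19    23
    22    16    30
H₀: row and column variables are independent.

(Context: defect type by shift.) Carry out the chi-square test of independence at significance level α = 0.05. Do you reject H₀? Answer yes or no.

reject H₀: no

Row totals [66, 68], col totals [46, 35, 53], n=134
χ² = (24−22.66)²/22.66 + (19−17.24)²/17.24 + (23−26.10)²/26.10 + (22−23.34)²/23.34 + (16−17.76)²/17.76 + (30−26.90)²/26.90 = 1.2391
df = 2
p-value (upper-tail) = 0.53820
At α=0.05: p ≥ α → fail to reject H₀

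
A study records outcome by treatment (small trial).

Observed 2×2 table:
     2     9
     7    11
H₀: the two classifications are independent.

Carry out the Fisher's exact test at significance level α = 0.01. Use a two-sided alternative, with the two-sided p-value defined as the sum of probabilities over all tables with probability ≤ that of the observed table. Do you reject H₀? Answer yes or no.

Margins: r₁=11, r₂=18, c₁=9, c₂=20, n=29
p_obs = C(11,2)·C(18,7)/C(29,9); sum pmf over tables with pmf ≤ p_obs
p-value (two-sided) = 0.41183
At α=0.01: p ≥ α → fail to reject H₀

reject H₀: no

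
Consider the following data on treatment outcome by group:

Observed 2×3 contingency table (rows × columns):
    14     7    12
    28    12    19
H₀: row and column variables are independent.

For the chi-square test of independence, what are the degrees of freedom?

degrees of freedom = 2

df = (r−1)(c−1) = (2−1)·(3−1) = 2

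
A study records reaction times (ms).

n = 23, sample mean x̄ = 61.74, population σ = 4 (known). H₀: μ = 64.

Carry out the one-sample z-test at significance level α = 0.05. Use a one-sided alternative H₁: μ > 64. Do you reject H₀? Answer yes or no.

reject H₀: no

SE = σ/√n = 4/√23 = 0.8341
z = (x̄−μ₀)/SE = (61.74−64)/0.8341 = -2.7096
p-value (one-sided, H₁ greater) = 0.99663
At α=0.05: p ≥ α → fail to reject H₀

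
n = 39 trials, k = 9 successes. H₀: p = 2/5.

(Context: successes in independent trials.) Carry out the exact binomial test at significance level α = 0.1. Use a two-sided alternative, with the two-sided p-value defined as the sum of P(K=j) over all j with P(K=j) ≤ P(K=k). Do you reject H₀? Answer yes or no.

reject H₀: yes

Exact binomial: n=39, k=9, p₀=2/5=0.4000
P(X=j) = C(n,j)·p₀^j·(1−p₀)^(n−j); p = Σ P(X=j) over j with P(X=j) ≤ P(X=9)
p-value (two-sided) = 0.03332
At α=0.1: p < α → reject H₀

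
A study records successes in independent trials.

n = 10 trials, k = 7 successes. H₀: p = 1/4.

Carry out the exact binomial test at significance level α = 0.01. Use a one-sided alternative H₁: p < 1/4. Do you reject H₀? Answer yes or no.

reject H₀: no

Exact binomial: n=10, k=7, p₀=1/4=0.2500
P(X≤7) from Σ C(n,i)·p₀^i·(1−p₀)^(n−i)
p-value (one-sided, H₁ less) = 0.99958
At α=0.01: p ≥ α → fail to reject H₀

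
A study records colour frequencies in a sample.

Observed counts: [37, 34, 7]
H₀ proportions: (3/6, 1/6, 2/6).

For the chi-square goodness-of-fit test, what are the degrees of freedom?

degrees of freedom = 2

df = k − 1 = 3 − 1 = 2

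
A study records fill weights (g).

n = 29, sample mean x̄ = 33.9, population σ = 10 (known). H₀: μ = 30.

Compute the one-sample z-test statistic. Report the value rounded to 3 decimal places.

SE = σ/√n = 10/√29 = 1.8570
z = (x̄−μ₀)/SE = (33.9−30)/1.8570 = 2.1002

test statistic = 2.100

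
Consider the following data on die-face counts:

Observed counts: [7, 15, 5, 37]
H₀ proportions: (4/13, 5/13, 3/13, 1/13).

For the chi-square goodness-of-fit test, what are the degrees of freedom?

df = k − 1 = 4 − 1 = 3

degrees of freedom = 3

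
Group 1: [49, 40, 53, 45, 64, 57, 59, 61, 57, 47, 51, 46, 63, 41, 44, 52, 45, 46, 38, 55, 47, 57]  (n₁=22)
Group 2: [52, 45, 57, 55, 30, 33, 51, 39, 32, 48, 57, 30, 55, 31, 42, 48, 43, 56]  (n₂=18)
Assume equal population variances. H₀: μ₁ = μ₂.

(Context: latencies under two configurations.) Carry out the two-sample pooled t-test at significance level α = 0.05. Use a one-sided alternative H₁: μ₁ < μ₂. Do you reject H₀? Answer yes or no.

x̄₁=50.773, s₁=7.565, n₁=22
x̄₂=44.667, s₂=10.053, n₂=18
s_p² = [21·7.565² + 17·10.053²]/38 = 76.8385
SE = √(s_p²·(1/22+1/18)) = 2.7859
t = (50.773−44.667)/2.7859 = 2.1917
df = 38
p-value (one-sided, H₁ less) = 0.98270
At α=0.05: p ≥ α → fail to reject H₀

reject H₀: no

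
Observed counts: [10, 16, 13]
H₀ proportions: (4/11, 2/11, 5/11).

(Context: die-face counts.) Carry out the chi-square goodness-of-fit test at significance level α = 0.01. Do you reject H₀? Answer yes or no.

n = 39; E_i = n·p_i = [14.18, 7.09, 17.73]
χ² = (10−14.18)²/14.18 + (16−7.09)²/7.09 + (13−17.73)²/17.73 = 13.6872
df = 2
p-value (upper-tail) = 0.00107
At α=0.01: p < α → reject H₀

reject H₀: yes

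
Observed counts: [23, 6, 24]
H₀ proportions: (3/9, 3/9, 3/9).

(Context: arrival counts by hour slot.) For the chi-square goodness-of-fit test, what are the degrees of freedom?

df = k − 1 = 3 − 1 = 2

degrees of freedom = 2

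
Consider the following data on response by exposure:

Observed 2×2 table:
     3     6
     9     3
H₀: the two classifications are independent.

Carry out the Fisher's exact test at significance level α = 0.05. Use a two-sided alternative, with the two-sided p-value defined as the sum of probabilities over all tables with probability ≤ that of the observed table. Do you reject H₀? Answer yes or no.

Margins: r₁=9, r₂=12, c₁=12, c₂=9, n=21
p_obs = C(9,3)·C(12,9)/C(21,12); sum pmf over tables with pmf ≤ p_obs
p-value (two-sided) = 0.08723
At α=0.05: p ≥ α → fail to reject H₀

reject H₀: no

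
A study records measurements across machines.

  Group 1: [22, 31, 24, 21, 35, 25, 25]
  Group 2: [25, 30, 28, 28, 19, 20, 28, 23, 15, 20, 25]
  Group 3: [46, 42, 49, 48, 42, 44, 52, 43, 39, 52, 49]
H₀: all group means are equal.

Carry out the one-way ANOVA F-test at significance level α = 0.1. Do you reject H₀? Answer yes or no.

Group means [26.14, 23.73, 46.00], grand mean 32.759
SSB = Σnᵢ(x̄ᵢ−x̄)² = 3132.271; SSW = ΣΣ(x−x̄ᵢ)² = 565.039
MSB = 3132.271/2 = 1566.1357; MSW = 565.039/26 = 21.7323
F = MSB/MSW = 72.0650
df = (2, 26)
p-value (upper-tail) = 0.00000
At α=0.1: p < α → reject H₀

reject H₀: yes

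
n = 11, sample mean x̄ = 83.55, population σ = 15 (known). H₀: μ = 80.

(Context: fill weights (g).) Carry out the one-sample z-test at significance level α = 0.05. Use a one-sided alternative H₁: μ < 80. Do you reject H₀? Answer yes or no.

SE = σ/√n = 15/√11 = 4.5227
z = (x̄−μ₀)/SE = (83.55−80)/4.5227 = 0.7849
p-value (one-sided, H₁ less) = 0.78375
At α=0.05: p ≥ α → fail to reject H₀

reject H₀: no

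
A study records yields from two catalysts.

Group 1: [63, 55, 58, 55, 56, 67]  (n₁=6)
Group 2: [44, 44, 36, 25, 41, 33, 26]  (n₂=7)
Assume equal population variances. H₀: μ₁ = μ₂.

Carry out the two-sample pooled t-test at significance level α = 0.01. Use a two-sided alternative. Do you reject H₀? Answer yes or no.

reject H₀: yes

x̄₁=59.000, s₁=4.940, n₁=6
x̄₂=35.571, s₂=7.976, n₂=7
s_p² = [5·4.940² + 6·7.976²]/11 = 45.7922
SE = √(s_p²·(1/6+1/7)) = 3.7648
t = (59.000−35.571)/3.7648 = 6.2230
df = 11
p-value (two-sided) = 0.00007
At α=0.01: p < α → reject H₀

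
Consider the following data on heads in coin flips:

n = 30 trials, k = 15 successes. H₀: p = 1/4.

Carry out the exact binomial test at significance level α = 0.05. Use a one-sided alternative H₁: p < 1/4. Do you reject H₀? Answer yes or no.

reject H₀: no

Exact binomial: n=30, k=15, p₀=1/4=0.2500
P(X≤15) from Σ C(n,i)·p₀^i·(1−p₀)^(n−i)
p-value (one-sided, H₁ less) = 0.99918
At α=0.05: p ≥ α → fail to reject H₀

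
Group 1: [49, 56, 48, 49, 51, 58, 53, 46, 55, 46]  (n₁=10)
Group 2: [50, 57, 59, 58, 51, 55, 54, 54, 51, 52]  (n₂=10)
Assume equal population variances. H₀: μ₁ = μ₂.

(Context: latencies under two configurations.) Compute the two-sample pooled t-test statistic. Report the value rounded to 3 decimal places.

test statistic = -1.801

x̄₁=51.100, s₁=4.228, n₁=10
x̄₂=54.100, s₂=3.143, n₂=10
s_p² = [9·4.228² + 9·3.143²]/18 = 13.8778
SE = √(s_p²·(1/10+1/10)) = 1.6660
t = (51.100−54.100)/1.6660 = -1.8007
df = 18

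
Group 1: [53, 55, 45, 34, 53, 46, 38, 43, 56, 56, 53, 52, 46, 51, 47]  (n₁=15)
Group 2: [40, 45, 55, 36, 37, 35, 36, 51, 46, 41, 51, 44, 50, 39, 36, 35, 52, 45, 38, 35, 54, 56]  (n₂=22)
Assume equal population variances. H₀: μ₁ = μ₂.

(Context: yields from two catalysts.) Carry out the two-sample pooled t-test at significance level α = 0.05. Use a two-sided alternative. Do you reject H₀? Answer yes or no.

reject H₀: yes

x̄₁=48.533, s₁=6.610, n₁=15
x̄₂=43.500, s₂=7.347, n₂=22
s_p² = [14·6.610² + 21·7.347²]/35 = 49.8638
SE = √(s_p²·(1/15+1/22)) = 2.3645
t = (48.533−43.500)/2.3645 = 2.1287
df = 35
p-value (two-sided) = 0.04039
At α=0.05: p < α → reject H₀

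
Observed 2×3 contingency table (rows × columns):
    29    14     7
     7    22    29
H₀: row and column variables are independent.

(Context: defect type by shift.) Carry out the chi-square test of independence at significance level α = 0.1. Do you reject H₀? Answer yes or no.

Row totals [50, 58], col totals [36, 36, 36], n=108
χ² = (29−16.67)²/16.67 + (14−16.67)²/16.67 + (7−16.67)²/16.67 + (7−19.33)²/19.33 + (22−19.33)²/19.33 + (29−19.33)²/19.33 = 28.2290
df = 2
p-value (upper-tail) = 0.00000
At α=0.1: p < α → reject H₀

reject H₀: yes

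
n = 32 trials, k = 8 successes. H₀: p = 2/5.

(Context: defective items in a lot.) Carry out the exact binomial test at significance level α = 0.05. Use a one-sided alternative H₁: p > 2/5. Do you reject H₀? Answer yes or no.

Exact binomial: n=32, k=8, p₀=2/5=0.4000
P(X≥8) from Σ C(n,i)·p₀^i·(1−p₀)^(n−i)
p-value (one-sided, H₁ greater) = 0.97518
At α=0.05: p ≥ α → fail to reject H₀

reject H₀: no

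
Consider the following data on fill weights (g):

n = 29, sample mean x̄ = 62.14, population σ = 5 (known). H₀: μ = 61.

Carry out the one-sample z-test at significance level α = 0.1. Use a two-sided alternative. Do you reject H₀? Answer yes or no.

SE = σ/√n = 5/√29 = 0.9285
z = (x̄−μ₀)/SE = (62.14−61)/0.9285 = 1.2278
p-value (two-sided) = 0.21952
At α=0.1: p ≥ α → fail to reject H₀

reject H₀: no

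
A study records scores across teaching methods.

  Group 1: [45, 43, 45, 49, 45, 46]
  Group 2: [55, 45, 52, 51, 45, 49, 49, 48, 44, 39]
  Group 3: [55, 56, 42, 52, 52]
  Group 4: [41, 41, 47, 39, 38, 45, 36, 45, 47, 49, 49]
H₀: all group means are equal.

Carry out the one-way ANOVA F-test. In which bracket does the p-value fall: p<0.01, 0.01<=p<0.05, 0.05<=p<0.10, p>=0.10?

Group means [45.50, 47.70, 51.40, 43.36], grand mean 46.375
SSB = Σnᵢ(x̄ᵢ−x̄)² = 248.155; SSW = ΣΣ(x−x̄ᵢ)² = 541.345
MSB = 248.155/3 = 82.7182; MSW = 541.345/28 = 19.3338
F = MSB/MSW = 4.2784
df = (3, 28)
p-value (upper-tail) = 0.01318
→ bracket: 0.01<=p<0.05

p-value bracket: 0.01<=p<0.05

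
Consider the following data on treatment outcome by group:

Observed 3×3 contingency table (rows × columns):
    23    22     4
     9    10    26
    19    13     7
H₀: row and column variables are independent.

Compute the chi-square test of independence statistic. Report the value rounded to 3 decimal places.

Row totals [49, 45, 39], col totals [51, 45, 37], n=133
χ² = (23−18.79)²/18.79 + (22−16.58)²/16.58 + (4−13.63)²/13.63 + (9−17.26)²/17.26 + (10−15.23)²/15.23 + (26−12.52)²/12.52 + (19−14.95)²/14.95 + (13−13.20)²/13.20 + (7−10.85)²/10.85 = 32.2452
df = 4

test statistic = 32.245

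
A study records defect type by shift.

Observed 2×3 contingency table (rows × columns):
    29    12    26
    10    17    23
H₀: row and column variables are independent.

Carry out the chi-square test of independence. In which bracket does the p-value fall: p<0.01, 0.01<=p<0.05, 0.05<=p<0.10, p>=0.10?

Row totals [67, 50], col totals [39, 29, 49], n=117
χ² = (29−22.33)²/22.33 + (12−16.61)²/16.61 + (26−28.06)²/28.06 + (10−16.67)²/16.67 + (17−12.39)²/12.39 + (23−20.94)²/20.94 = 8.0010
df = 2
p-value (upper-tail) = 0.01831
→ bracket: 0.01<=p<0.05

p-value bracket: 0.01<=p<0.05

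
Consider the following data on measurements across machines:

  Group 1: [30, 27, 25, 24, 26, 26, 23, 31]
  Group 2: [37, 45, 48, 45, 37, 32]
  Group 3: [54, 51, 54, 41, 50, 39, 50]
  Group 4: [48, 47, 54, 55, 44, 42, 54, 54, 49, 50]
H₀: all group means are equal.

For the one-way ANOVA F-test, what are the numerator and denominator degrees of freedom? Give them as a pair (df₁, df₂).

degrees of freedom = [3, 27]

k = 4 groups, N = 31 total
df = (k−1, N−k) = (4−1, 31−4) = (3, 27)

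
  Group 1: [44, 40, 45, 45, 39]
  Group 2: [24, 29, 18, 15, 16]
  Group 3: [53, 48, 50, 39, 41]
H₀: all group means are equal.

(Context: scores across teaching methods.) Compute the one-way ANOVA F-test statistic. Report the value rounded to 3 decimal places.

Group means [42.60, 20.40, 46.20], grand mean 36.400
SSB = Σnᵢ(x̄ᵢ−x̄)² = 1952.400; SSW = ΣΣ(x−x̄ᵢ)² = 317.200
MSB = 1952.400/2 = 976.2000; MSW = 317.200/12 = 26.4333
F = MSB/MSW = 36.9306
df = (2, 12)

test statistic = 36.931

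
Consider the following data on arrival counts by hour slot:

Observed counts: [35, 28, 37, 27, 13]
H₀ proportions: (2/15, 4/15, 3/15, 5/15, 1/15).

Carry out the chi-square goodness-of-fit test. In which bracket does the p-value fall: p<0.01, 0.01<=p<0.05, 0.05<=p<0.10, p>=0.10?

p-value bracket: p<0.01

n = 140; E_i = n·p_i = [18.67, 37.33, 28.00, 46.67, 9.33]
χ² = (35−18.67)²/18.67 + (28−37.33)²/37.33 + (37−28.00)²/28.00 + (27−46.67)²/46.67 + (13−9.33)²/9.33 = 29.2464
df = 4
p-value (upper-tail) = 0.00001
→ bracket: p<0.01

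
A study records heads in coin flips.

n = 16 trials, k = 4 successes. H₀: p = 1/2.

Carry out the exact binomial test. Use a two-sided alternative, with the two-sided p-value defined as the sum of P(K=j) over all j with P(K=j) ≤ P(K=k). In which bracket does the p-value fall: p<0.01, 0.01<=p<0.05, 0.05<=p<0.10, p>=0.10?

p-value bracket: 0.05<=p<0.10

Exact binomial: n=16, k=4, p₀=1/2=0.5000
P(X=j) = C(n,j)·p₀^j·(1−p₀)^(n−j); p = Σ P(X=j) over j with P(X=j) ≤ P(X=4)
p-value (two-sided) = 0.07681
→ bracket: 0.05<=p<0.10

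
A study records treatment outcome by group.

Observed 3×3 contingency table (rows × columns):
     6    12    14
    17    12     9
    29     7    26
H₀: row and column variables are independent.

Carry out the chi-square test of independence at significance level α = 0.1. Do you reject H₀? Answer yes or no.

reject H₀: yes

Row totals [32, 38, 62], col totals [52, 31, 49], n=132
χ² = (6−12.61)²/12.61 + (12−7.52)²/7.52 + (14−11.88)²/11.88 + (17−14.97)²/14.97 + (12−8.92)²/8.92 + (9−14.11)²/14.11 + (29−24.42)²/24.42 + (7−14.56)²/14.56 + (26−23.02)²/23.02 = 14.8710
df = 4
p-value (upper-tail) = 0.00498
At α=0.1: p < α → reject H₀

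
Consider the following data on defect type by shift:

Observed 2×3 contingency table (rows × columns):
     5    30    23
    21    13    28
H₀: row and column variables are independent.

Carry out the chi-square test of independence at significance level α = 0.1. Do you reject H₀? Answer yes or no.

Row totals [58, 62], col totals [26, 43, 51], n=120
χ² = (5−12.57)²/12.57 + (30−20.78)²/20.78 + (23−24.65)²/24.65 + (21−13.43)²/13.43 + (13−22.22)²/22.22 + (28−26.35)²/26.35 = 16.9428
df = 2
p-value (upper-tail) = 0.00021
At α=0.1: p < α → reject H₀

reject H₀: yes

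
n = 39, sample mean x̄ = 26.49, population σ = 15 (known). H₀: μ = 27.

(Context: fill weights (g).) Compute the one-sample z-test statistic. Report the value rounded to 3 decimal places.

test statistic = -0.212

SE = σ/√n = 15/√39 = 2.4019
z = (x̄−μ₀)/SE = (26.49−27)/2.4019 = -0.2123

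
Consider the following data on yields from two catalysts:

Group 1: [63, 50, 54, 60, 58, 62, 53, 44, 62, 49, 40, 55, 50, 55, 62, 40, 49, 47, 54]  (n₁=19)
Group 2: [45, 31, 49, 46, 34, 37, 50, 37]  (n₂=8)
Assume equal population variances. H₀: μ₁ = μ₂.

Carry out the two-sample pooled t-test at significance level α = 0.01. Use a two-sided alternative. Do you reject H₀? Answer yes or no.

reject H₀: yes

x̄₁=53.000, s₁=7.196, n₁=19
x̄₂=41.125, s₂=7.240, n₂=8
s_p² = [18·7.196² + 7·7.240²]/25 = 51.9550
SE = √(s_p²·(1/19+1/8)) = 3.0379
t = (53.000−41.125)/3.0379 = 3.9089
df = 25
p-value (two-sided) = 0.00063
At α=0.01: p < α → reject H₀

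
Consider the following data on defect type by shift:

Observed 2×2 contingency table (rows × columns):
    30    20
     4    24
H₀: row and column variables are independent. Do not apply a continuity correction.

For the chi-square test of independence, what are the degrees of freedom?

df = (r−1)(c−1) = (2−1)·(2−1) = 1

degrees of freedom = 1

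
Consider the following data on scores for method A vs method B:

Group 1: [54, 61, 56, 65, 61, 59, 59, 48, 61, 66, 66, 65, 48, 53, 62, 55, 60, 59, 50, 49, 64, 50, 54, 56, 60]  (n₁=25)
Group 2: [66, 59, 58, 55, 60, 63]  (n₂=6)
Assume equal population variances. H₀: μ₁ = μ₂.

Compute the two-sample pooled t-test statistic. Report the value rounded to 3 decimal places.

x̄₁=57.640, s₁=5.758, n₁=25
x̄₂=60.167, s₂=3.869, n₂=6
s_p² = [24·5.758² + 5·3.869²]/29 = 30.0205
SE = √(s_p²·(1/25+1/6)) = 2.4908
t = (57.640−60.167)/2.4908 = -1.0144
df = 29

test statistic = -1.014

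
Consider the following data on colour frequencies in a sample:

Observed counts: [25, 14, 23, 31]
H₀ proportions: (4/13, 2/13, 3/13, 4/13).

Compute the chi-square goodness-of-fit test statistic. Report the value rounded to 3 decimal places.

test statistic = 0.772

n = 93; E_i = n·p_i = [28.62, 14.31, 21.46, 28.62]
χ² = (25−28.62)²/28.62 + (14−14.31)²/14.31 + (23−21.46)²/21.46 + (31−28.62)²/28.62 = 0.7724
df = 3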